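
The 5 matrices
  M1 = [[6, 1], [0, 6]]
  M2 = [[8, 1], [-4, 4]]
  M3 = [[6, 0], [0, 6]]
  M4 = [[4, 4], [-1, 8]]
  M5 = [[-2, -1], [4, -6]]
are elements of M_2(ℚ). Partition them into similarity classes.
3 classes: {M1, M2, M4}, {M3}, {M5}

Characteristic polynomials: χ_{M1} = (x - 6)^2, χ_{M2} = (x - 6)^2, χ_{M3} = (x - 6)^2, χ_{M4} = (x - 6)^2, χ_{M5} = (x + 4)^2.

{M1, M2, M4}: invariant factors (x - 6)^2.

{M3}: invariant factors x - 6, x - 6.

{M5}: invariant factors (x + 4)^2.

Matrices are similar if and only if their invariant-factor lists agree; the partition into similarity classes is {M1, M2, M4}, {M3}, {M5}.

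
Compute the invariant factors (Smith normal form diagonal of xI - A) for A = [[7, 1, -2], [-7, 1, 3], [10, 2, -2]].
The Jordan structure of A has elementary divisors (x - 2)^3. Arranging the block sizes at each eigenvalue in decreasing order and taking row products gives the invariant factors.

Invariant factors (smallest first, each dividing the next): (x - 2)^3.

Check: the last factor (x - 2)^3 is the minimal polynomial, and the product (x - 2)^3 is the characteristic polynomial.

(x - 2)^3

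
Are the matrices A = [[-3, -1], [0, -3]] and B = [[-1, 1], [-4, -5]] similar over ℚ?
Two matrices over a field are similar if and only if they have the same invariant factors.

Both A and B have characteristic polynomial (x + 3)^2 and minimal polynomial (x + 3)^2. Computing further, both have invariant factors (x + 3)^2. Hence A and B are similar.

Yes.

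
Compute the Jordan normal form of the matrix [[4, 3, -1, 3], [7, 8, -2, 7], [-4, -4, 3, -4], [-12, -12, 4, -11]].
J = [[1, 1, 0, 0], [0, 1, 1, 0], [0, 0, 1, 0], [0, 0, 0, 1]]

The characteristic polynomial is det(xI - A) = (x - 1)^4, so the eigenvalues are 1 (algebraic multiplicity 4).

For λ = 1: rank(A - I) = 2, rank((A - I)^2) = 1, rank((A - I)^3) = 0. The eigenspace has dimension 4 - 2 = 2, so there are 2 Jordan blocks; the rank sequence gives block sizes [3, 1].

Assembling the blocks gives the Jordan form J above.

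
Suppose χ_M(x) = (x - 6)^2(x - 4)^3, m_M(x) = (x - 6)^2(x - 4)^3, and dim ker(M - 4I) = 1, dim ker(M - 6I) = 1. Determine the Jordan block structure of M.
Jordan blocks: (4, 3), (6, 2)

λ = 4: algebraic multiplicity 3 (exponent in χ_M), largest block size 3 (exponent in m_M), 1 block (geometric multiplicity). This forces block sizes [3].
λ = 6: algebraic multiplicity 2 (exponent in χ_M), largest block size 2 (exponent in m_M), 1 block (geometric multiplicity). This forces block sizes [2].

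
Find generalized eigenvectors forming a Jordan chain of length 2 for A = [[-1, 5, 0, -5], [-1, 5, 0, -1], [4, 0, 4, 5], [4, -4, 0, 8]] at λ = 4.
We seek v_1 ∈ ker((A - 4I)^2) \ ker(A - 4I), then set v_{i+1} = (A - 4I) v_i.

One such chain is v_1 = [[8, 1, -4, -6]]^T, v_2 = [[-5, -1, 2, 4]]^T. Check: (A - 4I) v_2 = [[0, 0, 0, 0]]^T = 0.

v_1 = [[8, 1, -4, -6]]^T, v_2 = [[-5, -1, 2, 4]]^T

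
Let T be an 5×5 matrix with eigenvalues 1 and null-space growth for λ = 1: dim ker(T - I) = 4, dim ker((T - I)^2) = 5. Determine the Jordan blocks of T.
λ = 1: successive nullity increments [4, 1] count blocks of size ≥ k; block sizes are [2, 1, 1, 1].

Jordan blocks: (1, 2), (1, 1), (1, 1), (1, 1)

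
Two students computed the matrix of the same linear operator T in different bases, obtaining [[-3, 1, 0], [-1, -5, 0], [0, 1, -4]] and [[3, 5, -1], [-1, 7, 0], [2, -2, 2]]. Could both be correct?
No.

trace(A) = -12 but trace(B) = 12. The trace is a similarity invariant, so A and B are not similar.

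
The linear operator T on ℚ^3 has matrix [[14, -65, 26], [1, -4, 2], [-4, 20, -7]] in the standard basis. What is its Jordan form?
The characteristic polynomial is det(xI - A) = (x - 1)^3, so the eigenvalues are 1 (algebraic multiplicity 3).

For λ = 1: rank(A - I) = 1, rank((A - I)^2) = 0. The eigenspace has dimension 3 - 1 = 2, so there are 2 Jordan blocks; the rank sequence gives block sizes [2, 1].

Assembling the blocks gives the Jordan form J above.

J = [[1, 1, 0], [0, 1, 0], [0, 0, 1]]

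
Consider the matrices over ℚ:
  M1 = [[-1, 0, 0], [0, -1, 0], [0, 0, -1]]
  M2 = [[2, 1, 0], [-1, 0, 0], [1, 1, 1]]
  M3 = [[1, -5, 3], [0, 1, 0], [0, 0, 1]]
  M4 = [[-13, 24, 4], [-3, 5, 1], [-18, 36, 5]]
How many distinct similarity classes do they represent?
Characteristic polynomials: χ_{M1} = (x + 1)^3, χ_{M2} = (x - 1)^3, χ_{M3} = (x - 1)^3, χ_{M4} = (x + 1)^3.

{M1}: invariant factors x + 1, x + 1, x + 1.

{M2, M3}: invariant factors x - 1, (x - 1)^2.

{M4}: invariant factors x + 1, (x + 1)^2.

Matrices are similar if and only if their invariant-factor lists agree; the partition into similarity classes is {M1}, {M2, M3}, {M4}.

3 classes: {M1}, {M2, M3}, {M4}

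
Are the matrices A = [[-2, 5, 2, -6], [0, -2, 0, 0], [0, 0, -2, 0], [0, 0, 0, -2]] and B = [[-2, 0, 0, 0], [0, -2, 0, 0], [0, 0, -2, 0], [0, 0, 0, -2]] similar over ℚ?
Both have characteristic polynomial (x + 2)^4, but the minimal polynomial of A is (x + 2)^2 while the minimal polynomial of B is x + 2. The minimal polynomial is a similarity invariant, so A and B are not similar.

No.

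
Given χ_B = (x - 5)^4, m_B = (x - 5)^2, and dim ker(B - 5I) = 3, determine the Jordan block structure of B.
Jordan blocks: (5, 2), (5, 1), (5, 1)

λ = 5: algebraic multiplicity 4 (exponent in χ_B), largest block size 2 (exponent in m_B), 3 blocks (geometric multiplicity). These force block sizes [2, 1, 1].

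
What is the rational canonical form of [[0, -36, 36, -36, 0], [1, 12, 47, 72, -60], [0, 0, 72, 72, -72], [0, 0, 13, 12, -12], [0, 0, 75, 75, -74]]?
The invariant factors of A (the non-unit diagonal entries of the Smith normal form of xI - A over ℚ[x]) are (x - 6)^2, (x - 6)^2(x + 2), each dividing the next. The characteristic polynomial is their product, (x - 6)^4(x + 2).

The rational canonical form is the block-diagonal matrix of companion matrices C(f_i):
R = [[0, -36, 0, 0, 0], [1, 12, 0, 0, 0], [0, 0, 0, 0, -72], [0, 0, 1, 0, -12], [0, 0, 0, 1, 10]].

R = [[0, -36, 0, 0, 0], [1, 12, 0, 0, 0], [0, 0, 0, 0, -72], [0, 0, 1, 0, -12], [0, 0, 0, 1, 10]]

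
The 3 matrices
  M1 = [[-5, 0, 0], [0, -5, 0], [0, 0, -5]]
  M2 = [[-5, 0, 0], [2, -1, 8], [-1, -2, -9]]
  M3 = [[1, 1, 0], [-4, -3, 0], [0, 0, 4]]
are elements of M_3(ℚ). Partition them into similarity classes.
Characteristic polynomials: χ_{M1} = (x + 5)^3, χ_{M2} = (x + 5)^3, χ_{M3} = (x - 4)(x + 1)^2.

{M1}: invariant factors x + 5, x + 5, x + 5.

{M2}: invariant factors x + 5, (x + 5)^2.

{M3}: invariant factors (x - 4)(x + 1)^2.

Matrices are similar if and only if their invariant-factor lists agree; the partition into similarity classes is {M1}, {M2}, {M3}.

3 classes: {M1}, {M2}, {M3}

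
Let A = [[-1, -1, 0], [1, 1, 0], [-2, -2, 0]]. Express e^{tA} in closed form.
A has Jordan form J = [[0, 1, 0], [0, 0, 0], [0, 0, 0]] with A = PJP^{-1}, so e^{tA} = P e^{tJ} P^{-1}.

For a Jordan block J_k(λ), e^{tJ_k(λ)} = e^{λt} · (I + tN + t^2 N^2/2! + ... + t^{k-1} N^{k-1}/(k-1)!) where N is the nilpotent superdiagonal part.

Assembling the blocks and conjugating back gives the entries of e^{tA} as shown above.

e^{tA} = [[1 - t, -t, 0], [t, t + 1, 0], [-2*t, -2*t, 1]]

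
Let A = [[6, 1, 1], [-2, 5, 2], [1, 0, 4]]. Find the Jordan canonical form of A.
The characteristic polynomial is det(xI - A) = (x - 5)^3, so the eigenvalues are 5 (algebraic multiplicity 3).

For λ = 5: rank(A - 5I) = 2, rank((A - 5I)^2) = 1, rank((A - 5I)^3) = 0. The eigenspace has dimension 3 - 2 = 1, so there is 1 Jordan block; the rank sequence gives block sizes [3].

Assembling the blocks gives the Jordan form J above.

J = [[5, 1, 0], [0, 5, 1], [0, 0, 5]]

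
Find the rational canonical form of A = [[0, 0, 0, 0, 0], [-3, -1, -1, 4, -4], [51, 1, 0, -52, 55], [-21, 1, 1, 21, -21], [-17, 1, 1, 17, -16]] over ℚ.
The invariant factors of A (the non-unit diagonal entries of the Smith normal form of xI - A over ℚ[x]) are x(x^2 - 2x + 5)^2, each dividing the next. The characteristic polynomial is their product, x(x^2 - 2x + 5)^2.

The rational canonical form is the block-diagonal matrix of companion matrices C(f_i):
R = [[0, 0, 0, 0, 0], [1, 0, 0, 0, -25], [0, 1, 0, 0, 20], [0, 0, 1, 0, -14], [0, 0, 0, 1, 4]].

Note the characteristic polynomial does not split into linear factors over ℚ, so A has no Jordan form over ℚ; the rational canonical form exists over any field.

R = [[0, 0, 0, 0, 0], [1, 0, 0, 0, -25], [0, 1, 0, 0, 20], [0, 0, 1, 0, -14], [0, 0, 0, 1, 4]]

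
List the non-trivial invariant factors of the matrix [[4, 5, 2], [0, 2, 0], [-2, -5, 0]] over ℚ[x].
x - 2, (x - 2)^2

The Jordan structure of A has elementary divisors (x - 2)^2, (x - 2). Arranging the block sizes at each eigenvalue in decreasing order and taking row products gives the invariant factors.

Invariant factors (smallest first, each dividing the next): x - 2, (x - 2)^2.

Check: the last factor (x - 2)^2 is the minimal polynomial, and the product (x - 2)^3 is the characteristic polynomial.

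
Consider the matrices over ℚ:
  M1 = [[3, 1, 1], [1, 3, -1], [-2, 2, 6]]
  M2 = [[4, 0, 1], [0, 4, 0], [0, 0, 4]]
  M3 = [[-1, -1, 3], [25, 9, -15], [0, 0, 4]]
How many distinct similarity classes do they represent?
Characteristic polynomials: χ_{M1} = (x - 4)^3, χ_{M2} = (x - 4)^3, χ_{M3} = (x - 4)^3.

{M1, M2, M3}: invariant factors x - 4, (x - 4)^2.

Matrices are similar if and only if their invariant-factor lists agree; the partition into similarity classes is {M1, M2, M3}.

1 class: {M1, M2, M3}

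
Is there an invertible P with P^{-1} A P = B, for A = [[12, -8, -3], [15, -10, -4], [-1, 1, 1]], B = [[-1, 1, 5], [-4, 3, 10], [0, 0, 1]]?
No.

Both have characteristic polynomial (x - 1)^3, but the minimal polynomial of A is (x - 1)^3 while the minimal polynomial of B is (x - 1)^2. The minimal polynomial is a similarity invariant, so A and B are not similar.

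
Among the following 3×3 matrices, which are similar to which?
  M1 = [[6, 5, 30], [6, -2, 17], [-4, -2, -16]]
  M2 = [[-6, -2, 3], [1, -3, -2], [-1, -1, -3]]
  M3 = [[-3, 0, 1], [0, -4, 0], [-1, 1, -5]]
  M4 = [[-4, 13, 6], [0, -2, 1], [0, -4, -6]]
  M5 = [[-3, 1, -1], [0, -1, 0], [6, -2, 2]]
Characteristic polynomials: χ_{M1} = (x + 4)^3, χ_{M2} = (x + 4)^3, χ_{M3} = (x + 4)^3, χ_{M4} = (x + 4)^3, χ_{M5} = x(x + 1)^2.

{M1, M2, M3, M4}: invariant factors (x + 4)^3.

{M5}: invariant factors x(x + 1)^2.

Matrices are similar if and only if their invariant-factor lists agree; the partition into similarity classes is {M1, M2, M3, M4}, {M5}.

2 classes: {M1, M2, M3, M4}, {M5}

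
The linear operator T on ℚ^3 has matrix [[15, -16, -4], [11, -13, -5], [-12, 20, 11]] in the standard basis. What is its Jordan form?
The characteristic polynomial is det(xI - A) = (x - 5)^2(x - 3), so the eigenvalues are 3 (algebraic multiplicity 1), 5 (algebraic multiplicity 2).

For λ = 3: algebraic multiplicity 1 gives one 1×1 block.

For λ = 5: rank(A - 5I) = 2, rank((A - 5I)^2) = 1. The eigenspace has dimension 3 - 2 = 1, so there is 1 Jordan block; the rank sequence gives block sizes [2].

Assembling the blocks gives the Jordan form J above.

J = [[3, 0, 0], [0, 5, 1], [0, 0, 5]]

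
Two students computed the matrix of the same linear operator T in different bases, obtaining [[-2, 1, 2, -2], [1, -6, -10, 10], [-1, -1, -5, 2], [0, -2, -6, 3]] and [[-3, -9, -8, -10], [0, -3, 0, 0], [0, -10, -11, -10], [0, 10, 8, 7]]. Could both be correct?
Two matrices over a field are similar if and only if they have the same invariant factors.

Both A and B have characteristic polynomial (x + 1)(x + 3)^3 and minimal polynomial (x + 1)(x + 3)^2. Computing further, both have invariant factors x + 3, (x + 1)(x + 3)^2. Hence A and B are similar.

Yes.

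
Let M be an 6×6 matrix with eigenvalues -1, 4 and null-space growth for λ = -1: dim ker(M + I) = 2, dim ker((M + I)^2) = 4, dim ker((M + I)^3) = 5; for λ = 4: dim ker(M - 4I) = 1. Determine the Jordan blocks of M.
λ = -1: successive nullity increments [2, 2, 1] count blocks of size ≥ k; block sizes are [3, 2].
λ = 4: successive nullity increments [1] count blocks of size ≥ k; block sizes are [1].

Jordan blocks: (-1, 3), (-1, 2), (4, 1)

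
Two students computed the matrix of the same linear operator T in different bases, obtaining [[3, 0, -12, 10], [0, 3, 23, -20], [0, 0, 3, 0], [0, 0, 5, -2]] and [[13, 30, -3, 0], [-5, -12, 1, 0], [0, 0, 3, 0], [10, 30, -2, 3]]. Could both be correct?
Two matrices over a field are similar if and only if they have the same invariant factors.

Both A and B have characteristic polynomial (x - 3)^3(x + 2) and minimal polynomial (x - 3)^2(x + 2). Computing further, both have invariant factors x - 3, (x - 3)^2(x + 2). Hence A and B are similar.

Yes.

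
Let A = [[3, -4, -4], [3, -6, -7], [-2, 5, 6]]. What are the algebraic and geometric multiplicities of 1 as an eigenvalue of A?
algebraic multiplicity 3, geometric multiplicity 1

The characteristic polynomial is (x - 1)^3, so the factor x - 1 appears with exponent 3: the algebraic multiplicity is 3.

rank(A - I) = 2, so the eigenspace has dimension 3 - 2 = 1: the geometric multiplicity is 1.

Since 1 < 3, A is not diagonalizable.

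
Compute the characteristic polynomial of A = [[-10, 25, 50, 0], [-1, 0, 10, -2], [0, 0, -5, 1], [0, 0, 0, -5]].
χ_A(x) = (x + 5)^4

xI - A = [[x + 10, -25, -50, 0], [1, x, -10, 2], [0, 0, x + 5, -1], [0, 0, 0, x + 5]].

Expanding det(xI - A) along the first row:
det(xI - A) = + (x + 10)·det([[x, -10, 2], [0, x + 5, -1], [0, 0, x + 5]]) - (-25)·det([[1, -10, 2], [0, x + 5, -1], [0, 0, x + 5]]) + (-50)·det([[1, x, 2], [0, 0, -1], [0, 0, x + 5]]) - (0)·det([[1, x, -10], [0, 0, x + 5], [0, 0, 0]]).

Evaluating gives χ_A(x) = x^4 + 20x^3 + 150x^2 + 500x + 625 = (x + 5)^4.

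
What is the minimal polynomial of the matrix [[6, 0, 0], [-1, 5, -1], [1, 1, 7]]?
m_A(x) = (x - 6)^2

The characteristic polynomial factors as (x - 6)^3. The minimal polynomial is ∏(x - λ)^{k_λ} where k_λ is the size of the largest Jordan block at λ.

For λ = 6: rank(A - 6I) = 1, and the largest Jordan block has size 2 (the smallest k with rank((A - 6I)^k) = rank((A - 6I)^(k+1))).

So m_A(x) = (x - 6)^2.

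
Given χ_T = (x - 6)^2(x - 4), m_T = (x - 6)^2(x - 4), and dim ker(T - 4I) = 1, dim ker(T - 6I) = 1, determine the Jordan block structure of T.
λ = 4: algebraic multiplicity 1 (exponent in χ_T), largest block size 1 (exponent in m_T), 1 block (geometric multiplicity). This forces block sizes [1].
λ = 6: algebraic multiplicity 2 (exponent in χ_T), largest block size 2 (exponent in m_T), 1 block (geometric multiplicity). This forces block sizes [2].

Jordan blocks: (4, 1), (6, 2)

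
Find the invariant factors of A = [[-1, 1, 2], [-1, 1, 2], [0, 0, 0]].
The Jordan structure of A has elementary divisors x^2, x. Arranging the block sizes at each eigenvalue in decreasing order and taking row products gives the invariant factors.

Invariant factors (smallest first, each dividing the next): x, x^2.

Check: the last factor x^2 is the minimal polynomial, and the product x^3 is the characteristic polynomial.

x, x^2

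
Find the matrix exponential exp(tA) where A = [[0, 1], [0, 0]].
e^{tA} = [[1, t], [0, 1]]

A has Jordan form J = [[0, 1], [0, 0]] with A = PJP^{-1}, so e^{tA} = P e^{tJ} P^{-1}.

For a Jordan block J_k(λ), e^{tJ_k(λ)} = e^{λt} · (I + tN + t^2 N^2/2! + ... + t^{k-1} N^{k-1}/(k-1)!) where N is the nilpotent superdiagonal part.

Assembling the blocks and conjugating back gives the entries of e^{tA} as shown above.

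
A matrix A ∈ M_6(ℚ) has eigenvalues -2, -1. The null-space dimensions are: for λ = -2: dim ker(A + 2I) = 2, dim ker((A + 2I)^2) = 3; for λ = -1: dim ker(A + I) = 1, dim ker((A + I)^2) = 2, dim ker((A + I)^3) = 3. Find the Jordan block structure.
Jordan blocks: (-2, 2), (-2, 1), (-1, 3)

λ = -2: successive nullity increments [2, 1] count blocks of size ≥ k; block sizes are [2, 1].
λ = -1: successive nullity increments [1, 1, 1] count blocks of size ≥ k; block sizes are [3].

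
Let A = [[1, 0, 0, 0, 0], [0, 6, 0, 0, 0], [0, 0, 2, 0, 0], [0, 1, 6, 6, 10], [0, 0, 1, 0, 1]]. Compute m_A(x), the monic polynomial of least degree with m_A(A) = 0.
m_A(x) = (x - 6)^2(x - 2)(x - 1)

The characteristic polynomial factors as (x - 6)^2(x - 2)(x - 1)^2. The minimal polynomial is ∏(x - λ)^{k_λ} where k_λ is the size of the largest Jordan block at λ.

For λ = 1: rank(A - I) = 3, and the largest Jordan block has size 1 (the smallest k with rank((A - I)^k) = rank((A - I)^(k+1))).
For λ = 2: rank(A - 2I) = 4, and the largest Jordan block has size 1 (the smallest k with rank((A - 2I)^k) = rank((A - 2I)^(k+1))).
For λ = 6: rank(A - 6I) = 4, and the largest Jordan block has size 2 (the smallest k with rank((A - 6I)^k) = rank((A - 6I)^(k+1))).

So m_A(x) = (x - 6)^2(x - 2)(x - 1).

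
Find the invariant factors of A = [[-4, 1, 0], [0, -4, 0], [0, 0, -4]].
The Jordan structure of A has elementary divisors (x + 4)^2, (x + 4). Arranging the block sizes at each eigenvalue in decreasing order and taking row products gives the invariant factors.

Invariant factors (smallest first, each dividing the next): x + 4, (x + 4)^2.

Check: the last factor (x + 4)^2 is the minimal polynomial, and the product (x + 4)^3 is the characteristic polynomial.

x + 4, (x + 4)^2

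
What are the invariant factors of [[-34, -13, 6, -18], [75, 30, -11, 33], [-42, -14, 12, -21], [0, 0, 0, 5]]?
The Jordan structure of A has elementary divisors (x + 2), (x - 5)^2, (x - 5). Arranging the block sizes at each eigenvalue in decreasing order and taking row products gives the invariant factors.

Invariant factors (smallest first, each dividing the next): x - 5, (x - 5)^2(x + 2).

Check: the last factor (x - 5)^2(x + 2) is the minimal polynomial, and the product (x - 5)^3(x + 2) is the characteristic polynomial.

x - 5, (x - 5)^2(x + 2)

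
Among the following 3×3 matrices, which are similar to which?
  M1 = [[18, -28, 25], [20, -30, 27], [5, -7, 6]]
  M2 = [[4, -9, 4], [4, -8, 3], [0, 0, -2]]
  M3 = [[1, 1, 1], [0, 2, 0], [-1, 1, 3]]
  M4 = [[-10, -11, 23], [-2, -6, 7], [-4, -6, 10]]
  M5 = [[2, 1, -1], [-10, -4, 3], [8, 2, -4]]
Characteristic polynomials: χ_{M1} = (x + 2)^3, χ_{M2} = (x + 2)^3, χ_{M3} = (x - 2)^3, χ_{M4} = (x + 2)^3, χ_{M5} = (x + 2)^3.

{M1, M2, M4, M5}: invariant factors (x + 2)^3.

{M3}: invariant factors x - 2, (x - 2)^2.

Matrices are similar if and only if their invariant-factor lists agree; the partition into similarity classes is {M1, M2, M4, M5}, {M3}.

2 classes: {M1, M2, M4, M5}, {M3}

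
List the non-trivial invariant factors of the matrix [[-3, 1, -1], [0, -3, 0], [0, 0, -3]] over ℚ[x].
x + 3, (x + 3)^2

The Jordan structure of A has elementary divisors (x + 3)^2, (x + 3). Arranging the block sizes at each eigenvalue in decreasing order and taking row products gives the invariant factors.

Invariant factors (smallest first, each dividing the next): x + 3, (x + 3)^2.

Check: the last factor (x + 3)^2 is the minimal polynomial, and the product (x + 3)^3 is the characteristic polynomial.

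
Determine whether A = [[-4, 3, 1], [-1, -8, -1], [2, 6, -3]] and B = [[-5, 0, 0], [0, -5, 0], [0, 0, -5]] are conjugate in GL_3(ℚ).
Both have characteristic polynomial (x + 5)^3, but the minimal polynomial of A is (x + 5)^2 while the minimal polynomial of B is x + 5. The minimal polynomial is a similarity invariant, so A and B are not similar.

No.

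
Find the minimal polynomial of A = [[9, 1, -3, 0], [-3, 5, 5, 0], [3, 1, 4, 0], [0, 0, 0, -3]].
The characteristic polynomial factors as (x - 6)^3(x + 3). The minimal polynomial is ∏(x - λ)^{k_λ} where k_λ is the size of the largest Jordan block at λ.

For λ = -3: rank(A + 3I) = 3, and the largest Jordan block has size 1 (the smallest k with rank((A + 3I)^k) = rank((A + 3I)^(k+1))).
For λ = 6: rank(A - 6I) = 3, and the largest Jordan block has size 3 (the smallest k with rank((A - 6I)^k) = rank((A - 6I)^(k+1))).

So m_A(x) = (x - 6)^3(x + 3).

m_A(x) = (x - 6)^3(x + 3)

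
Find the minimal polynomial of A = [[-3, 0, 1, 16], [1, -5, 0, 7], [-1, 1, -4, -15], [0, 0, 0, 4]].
m_A(x) = (x - 4)(x + 4)^3

The characteristic polynomial factors as (x - 4)(x + 4)^3. The minimal polynomial is ∏(x - λ)^{k_λ} where k_λ is the size of the largest Jordan block at λ.

For λ = -4: rank(A + 4I) = 3, and the largest Jordan block has size 3 (the smallest k with rank((A + 4I)^k) = rank((A + 4I)^(k+1))).
For λ = 4: rank(A - 4I) = 3, and the largest Jordan block has size 1 (the smallest k with rank((A - 4I)^k) = rank((A - 4I)^(k+1))).

So m_A(x) = (x - 4)(x + 4)^3.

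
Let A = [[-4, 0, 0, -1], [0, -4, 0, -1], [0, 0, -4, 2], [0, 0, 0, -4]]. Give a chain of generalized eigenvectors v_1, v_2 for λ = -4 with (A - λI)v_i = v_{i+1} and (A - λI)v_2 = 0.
We seek v_1 ∈ ker((A + 4I)^2) \ ker(A + 4I), then set v_{i+1} = (A + 4I) v_i.

One such chain is v_1 = [[0, -1, 0, -1]]^T, v_2 = [[1, 1, -2, 0]]^T. Check: (A + 4I) v_2 = [[0, 0, 0, 0]]^T = 0.

v_1 = [[0, -1, 0, -1]]^T, v_2 = [[1, 1, -2, 0]]^T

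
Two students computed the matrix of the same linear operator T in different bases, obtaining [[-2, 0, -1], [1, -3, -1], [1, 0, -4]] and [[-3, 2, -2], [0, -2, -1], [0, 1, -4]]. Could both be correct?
Two matrices over a field are similar if and only if they have the same invariant factors.

Both A and B have characteristic polynomial (x + 3)^3 and minimal polynomial (x + 3)^2. Computing further, both have invariant factors x + 3, (x + 3)^2. Hence A and B are similar.

Yes.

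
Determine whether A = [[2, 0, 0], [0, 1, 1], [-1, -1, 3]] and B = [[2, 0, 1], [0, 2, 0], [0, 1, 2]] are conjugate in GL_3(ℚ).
Yes.

Two matrices over a field are similar if and only if they have the same invariant factors.

Both A and B have characteristic polynomial (x - 2)^3 and minimal polynomial (x - 2)^3. Computing further, both have invariant factors (x - 2)^3. Hence A and B are similar.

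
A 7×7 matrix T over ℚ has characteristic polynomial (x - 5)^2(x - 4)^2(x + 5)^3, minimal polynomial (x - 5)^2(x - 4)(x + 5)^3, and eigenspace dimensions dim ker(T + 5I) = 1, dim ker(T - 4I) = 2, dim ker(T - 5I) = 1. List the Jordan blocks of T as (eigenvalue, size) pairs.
λ = -5: algebraic multiplicity 3 (exponent in χ_T), largest block size 3 (exponent in m_T), 1 block (geometric multiplicity). This forces block sizes [3].
λ = 4: algebraic multiplicity 2 (exponent in χ_T), largest block size 1 (exponent in m_T), 2 blocks (geometric multiplicity). These force block sizes [1, 1].
λ = 5: algebraic multiplicity 2 (exponent in χ_T), largest block size 2 (exponent in m_T), 1 block (geometric multiplicity). This forces block sizes [2].

Jordan blocks: (-5, 3), (4, 1), (4, 1), (5, 2)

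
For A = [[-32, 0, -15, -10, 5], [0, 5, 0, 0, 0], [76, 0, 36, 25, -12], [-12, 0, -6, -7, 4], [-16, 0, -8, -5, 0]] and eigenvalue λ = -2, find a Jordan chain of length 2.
We seek v_1 ∈ ker((A + 2I)^2) \ ker(A + 2I), then set v_{i+1} = (A + 2I) v_i.

One such chain is v_1 = [[0, 0, 0, 0, 1]]^T, v_2 = [[5, 0, -12, 4, 2]]^T. Check: (A + 2I) v_2 = [[0, 0, 0, 0, 0]]^T = 0.

v_1 = [[0, 0, 0, 0, 1]]^T, v_2 = [[5, 0, -12, 4, 2]]^T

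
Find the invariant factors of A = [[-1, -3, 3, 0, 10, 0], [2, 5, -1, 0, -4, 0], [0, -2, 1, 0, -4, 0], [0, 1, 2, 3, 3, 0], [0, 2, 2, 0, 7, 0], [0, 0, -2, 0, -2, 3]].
The Jordan structure of A has elementary divisors (x - 3)^3, (x - 3)^2, (x - 3). Arranging the block sizes at each eigenvalue in decreasing order and taking row products gives the invariant factors.

Invariant factors (smallest first, each dividing the next): x - 3, (x - 3)^2, (x - 3)^3.

Check: the last factor (x - 3)^3 is the minimal polynomial, and the product (x - 3)^6 is the characteristic polynomial.

x - 3, (x - 3)^2, (x - 3)^3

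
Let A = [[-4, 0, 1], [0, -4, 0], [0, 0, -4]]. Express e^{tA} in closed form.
A has Jordan form J = [[-4, 1, 0], [0, -4, 0], [0, 0, -4]] with A = PJP^{-1}, so e^{tA} = P e^{tJ} P^{-1}.

For a Jordan block J_k(λ), e^{tJ_k(λ)} = e^{λt} · (I + tN + t^2 N^2/2! + ... + t^{k-1} N^{k-1}/(k-1)!) where N is the nilpotent superdiagonal part.

Assembling the blocks and conjugating back gives the entries of e^{tA} as shown above.

e^{tA} = [[e^{-4*t}, 0, t*e^{-4*t}], [0, e^{-4*t}, 0], [0, 0, e^{-4*t}]]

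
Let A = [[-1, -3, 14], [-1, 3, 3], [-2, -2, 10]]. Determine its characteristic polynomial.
χ_A(x) = (x - 4)^3

xI - A = [[x + 1, 3, -14], [1, x - 3, -3], [2, 2, x - 10]].

Expanding det(xI - A) along the first row:
det(xI - A) = + (x + 1)·det([[x - 3, -3], [2, x - 10]]) - (3)·det([[1, -3], [2, x - 10]]) + (-14)·det([[1, x - 3], [2, 2]]).

Evaluating gives χ_A(x) = x^3 - 12x^2 + 48x - 64 = (x - 4)^3.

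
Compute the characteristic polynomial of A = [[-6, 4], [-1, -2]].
xI - A = [[x + 6, -4], [1, x + 2]].

Expanding det(xI - A) along the first row:
det(xI - A) = + (x + 6)·det([[x + 2]]) - (-4)·det([[1]]).

Evaluating gives χ_A(x) = x^2 + 8x + 16 = (x + 4)^2.

χ_A(x) = (x + 4)^2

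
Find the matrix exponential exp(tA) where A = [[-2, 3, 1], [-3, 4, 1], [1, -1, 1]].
e^{tA} = [[(t^2 - 6*t + 2)*e^{t}/2, t*(6 - t)*e^{t}/2, t*e^{t}], [t*(t - 6)*e^{t}/2, (-t^2 + 6*t + 2)*e^{t}/2, t*e^{t}], [t*e^{t}, -t*e^{t}, e^{t}]]

A has Jordan form J = [[1, 1, 0], [0, 1, 1], [0, 0, 1]] with A = PJP^{-1}, so e^{tA} = P e^{tJ} P^{-1}.

For a Jordan block J_k(λ), e^{tJ_k(λ)} = e^{λt} · (I + tN + t^2 N^2/2! + ... + t^{k-1} N^{k-1}/(k-1)!) where N is the nilpotent superdiagonal part.

Assembling the blocks and conjugating back gives the entries of e^{tA} as shown above.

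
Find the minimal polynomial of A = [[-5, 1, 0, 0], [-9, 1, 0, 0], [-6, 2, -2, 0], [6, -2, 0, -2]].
The characteristic polynomial factors as (x + 2)^4. The minimal polynomial is ∏(x - λ)^{k_λ} where k_λ is the size of the largest Jordan block at λ.

For λ = -2: rank(A + 2I) = 1, and the largest Jordan block has size 2 (the smallest k with rank((A + 2I)^k) = rank((A + 2I)^(k+1))).

So m_A(x) = (x + 2)^2.

m_A(x) = (x + 2)^2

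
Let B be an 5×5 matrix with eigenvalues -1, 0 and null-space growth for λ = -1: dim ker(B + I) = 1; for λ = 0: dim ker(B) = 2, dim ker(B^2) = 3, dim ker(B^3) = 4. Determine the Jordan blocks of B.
λ = -1: successive nullity increments [1] count blocks of size ≥ k; block sizes are [1].
λ = 0: successive nullity increments [2, 1, 1] count blocks of size ≥ k; block sizes are [3, 1].

Jordan blocks: (-1, 1), (0, 3), (0, 1)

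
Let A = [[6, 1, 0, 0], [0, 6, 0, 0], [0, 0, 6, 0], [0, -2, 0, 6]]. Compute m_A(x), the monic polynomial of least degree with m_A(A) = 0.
m_A(x) = (x - 6)^2

The characteristic polynomial factors as (x - 6)^4. The minimal polynomial is ∏(x - λ)^{k_λ} where k_λ is the size of the largest Jordan block at λ.

For λ = 6: rank(A - 6I) = 1, and the largest Jordan block has size 2 (the smallest k with rank((A - 6I)^k) = rank((A - 6I)^(k+1))).

So m_A(x) = (x - 6)^2.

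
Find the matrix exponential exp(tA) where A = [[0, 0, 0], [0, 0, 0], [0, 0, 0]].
e^{tA} = [[1, 0, 0], [0, 1, 0], [0, 0, 1]]

A has Jordan form J = [[0, 0, 0], [0, 0, 0], [0, 0, 0]] with A = PJP^{-1}, so e^{tA} = P e^{tJ} P^{-1}.

For a Jordan block J_k(λ), e^{tJ_k(λ)} = e^{λt} · (I + tN + t^2 N^2/2! + ... + t^{k-1} N^{k-1}/(k-1)!) where N is the nilpotent superdiagonal part.

Assembling the blocks and conjugating back gives the entries of e^{tA} as shown above.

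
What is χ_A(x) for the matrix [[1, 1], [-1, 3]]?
χ_A(x) = (x - 2)^2

xI - A = [[x - 1, -1], [1, x - 3]].

Expanding det(xI - A) along the first row:
det(xI - A) = + (x - 1)·det([[x - 3]]) - (-1)·det([[1]]).

Evaluating gives χ_A(x) = x^2 - 4x + 4 = (x - 2)^2.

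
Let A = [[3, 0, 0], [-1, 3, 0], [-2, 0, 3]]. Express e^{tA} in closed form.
e^{tA} = [[e^{3*t}, 0, 0], [-t*e^{3*t}, e^{3*t}, 0], [-2*t*e^{3*t}, 0, e^{3*t}]]

A has Jordan form J = [[3, 1, 0], [0, 3, 0], [0, 0, 3]] with A = PJP^{-1}, so e^{tA} = P e^{tJ} P^{-1}.

For a Jordan block J_k(λ), e^{tJ_k(λ)} = e^{λt} · (I + tN + t^2 N^2/2! + ... + t^{k-1} N^{k-1}/(k-1)!) where N is the nilpotent superdiagonal part.

Assembling the blocks and conjugating back gives the entries of e^{tA} as shown above.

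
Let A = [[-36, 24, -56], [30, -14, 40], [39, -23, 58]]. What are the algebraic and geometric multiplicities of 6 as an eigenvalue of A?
The characteristic polynomial is (x - 6)^2(x + 4), so the factor x - 6 appears with exponent 2: the algebraic multiplicity is 2.

rank(A - 6I) = 2, so the eigenspace has dimension 3 - 2 = 1: the geometric multiplicity is 1.

Since 1 < 2, A is not diagonalizable.

algebraic multiplicity 2, geometric multiplicity 1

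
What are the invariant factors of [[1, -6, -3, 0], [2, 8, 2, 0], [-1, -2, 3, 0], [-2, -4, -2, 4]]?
The Jordan structure of A has elementary divisors (x - 4)^2, (x - 4), (x - 4). Arranging the block sizes at each eigenvalue in decreasing order and taking row products gives the invariant factors.

Invariant factors (smallest first, each dividing the next): x - 4, x - 4, (x - 4)^2.

Check: the last factor (x - 4)^2 is the minimal polynomial, and the product (x - 4)^4 is the characteristic polynomial.

x - 4, x - 4, (x - 4)^2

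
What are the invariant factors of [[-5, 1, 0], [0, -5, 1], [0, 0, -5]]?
(x + 5)^3

The Jordan structure of A has elementary divisors (x + 5)^3. Arranging the block sizes at each eigenvalue in decreasing order and taking row products gives the invariant factors.

Invariant factors (smallest first, each dividing the next): (x + 5)^3.

Check: the last factor (x + 5)^3 is the minimal polynomial, and the product (x + 5)^3 is the characteristic polynomial.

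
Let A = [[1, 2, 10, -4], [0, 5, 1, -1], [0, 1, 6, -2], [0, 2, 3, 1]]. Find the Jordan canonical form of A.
J = [[1, 0, 0, 0], [0, 4, 1, 0], [0, 0, 4, 1], [0, 0, 0, 4]]

The characteristic polynomial is det(xI - A) = (x - 4)^3(x - 1), so the eigenvalues are 1 (algebraic multiplicity 1), 4 (algebraic multiplicity 3).

For λ = 1: algebraic multiplicity 1 gives one 1×1 block.

For λ = 4: rank(A - 4I) = 3, rank((A - 4I)^2) = 2, rank((A - 4I)^3) = 1. The eigenspace has dimension 4 - 3 = 1, so there is 1 Jordan block; the rank sequence gives block sizes [3].

Assembling the blocks gives the Jordan form J above.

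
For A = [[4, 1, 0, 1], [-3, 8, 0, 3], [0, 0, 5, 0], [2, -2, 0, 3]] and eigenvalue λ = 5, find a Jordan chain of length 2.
v_1 = [[0, 2, 0, -1]]^T, v_2 = [[1, 3, 0, -2]]^T

We seek v_1 ∈ ker((A - 5I)^2) \ ker(A - 5I), then set v_{i+1} = (A - 5I) v_i.

One such chain is v_1 = [[0, 2, 0, -1]]^T, v_2 = [[1, 3, 0, -2]]^T. Check: (A - 5I) v_2 = [[0, 0, 0, 0]]^T = 0.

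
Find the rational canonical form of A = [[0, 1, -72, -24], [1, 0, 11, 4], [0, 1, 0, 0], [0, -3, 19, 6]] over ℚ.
The invariant factors of A (the non-unit diagonal entries of the Smith normal form of xI - A over ℚ[x]) are (x - 6)(x^3 - 4), each dividing the next. The characteristic polynomial is their product, (x - 6)(x^3 - 4).

The rational canonical form is the block-diagonal matrix of companion matrices C(f_i):
R = [[0, 0, 0, -24], [1, 0, 0, 4], [0, 1, 0, 0], [0, 0, 1, 6]].

Note the characteristic polynomial does not split into linear factors over ℚ, so A has no Jordan form over ℚ; the rational canonical form exists over any field.

R = [[0, 0, 0, -24], [1, 0, 0, 4], [0, 1, 0, 0], [0, 0, 1, 6]]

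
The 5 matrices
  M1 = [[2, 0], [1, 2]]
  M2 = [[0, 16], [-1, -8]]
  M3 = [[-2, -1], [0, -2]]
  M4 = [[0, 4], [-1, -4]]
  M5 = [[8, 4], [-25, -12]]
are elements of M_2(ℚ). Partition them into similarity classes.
Characteristic polynomials: χ_{M1} = (x - 2)^2, χ_{M2} = (x + 4)^2, χ_{M3} = (x + 2)^2, χ_{M4} = (x + 2)^2, χ_{M5} = (x + 2)^2.

{M1}: invariant factors (x - 2)^2.

{M2}: invariant factors (x + 4)^2.

{M3, M4, M5}: invariant factors (x + 2)^2.

Matrices are similar if and only if their invariant-factor lists agree; the partition into similarity classes is {M1}, {M2}, {M3, M4, M5}.

3 classes: {M1}, {M2}, {M3, M4, M5}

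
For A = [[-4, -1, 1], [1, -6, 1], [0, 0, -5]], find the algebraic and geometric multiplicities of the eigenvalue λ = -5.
The characteristic polynomial is (x + 5)^3, so the factor x + 5 appears with exponent 3: the algebraic multiplicity is 3.

rank(A + 5I) = 1, so the eigenspace has dimension 3 - 1 = 2: the geometric multiplicity is 2.

Since 2 < 3, A is not diagonalizable.

algebraic multiplicity 3, geometric multiplicity 2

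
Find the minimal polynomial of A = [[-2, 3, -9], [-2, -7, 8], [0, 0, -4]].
The characteristic polynomial factors as (x + 4)^2(x + 5). The minimal polynomial is ∏(x - λ)^{k_λ} where k_λ is the size of the largest Jordan block at λ.

For λ = -5: rank(A + 5I) = 2, and the largest Jordan block has size 1 (the smallest k with rank((A + 5I)^k) = rank((A + 5I)^(k+1))).
For λ = -4: rank(A + 4I) = 2, and the largest Jordan block has size 2 (the smallest k with rank((A + 4I)^k) = rank((A + 4I)^(k+1))).

So m_A(x) = (x + 4)^2(x + 5).

m_A(x) = (x + 4)^2(x + 5)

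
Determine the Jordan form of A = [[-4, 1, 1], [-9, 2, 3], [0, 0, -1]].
The characteristic polynomial is det(xI - A) = (x + 1)^3, so the eigenvalues are -1 (algebraic multiplicity 3).

For λ = -1: rank(A + I) = 1, rank((A + I)^2) = 0. The eigenspace has dimension 3 - 1 = 2, so there are 2 Jordan blocks; the rank sequence gives block sizes [2, 1].

Assembling the blocks gives the Jordan form J above.

J = [[-1, 1, 0], [0, -1, 0], [0, 0, -1]]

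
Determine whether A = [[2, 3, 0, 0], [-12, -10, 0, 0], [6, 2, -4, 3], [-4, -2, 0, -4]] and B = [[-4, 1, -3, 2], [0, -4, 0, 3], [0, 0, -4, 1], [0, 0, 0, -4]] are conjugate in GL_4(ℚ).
Two matrices over a field are similar if and only if they have the same invariant factors.

Both A and B have characteristic polynomial (x + 4)^4 and minimal polynomial (x + 4)^2. Computing further, both have invariant factors (x + 4)^2, (x + 4)^2. Hence A and B are similar.

Yes.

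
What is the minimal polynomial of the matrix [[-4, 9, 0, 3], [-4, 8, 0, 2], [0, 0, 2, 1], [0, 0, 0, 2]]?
m_A(x) = (x - 2)^2

The characteristic polynomial factors as (x - 2)^4. The minimal polynomial is ∏(x - λ)^{k_λ} where k_λ is the size of the largest Jordan block at λ.

For λ = 2: rank(A - 2I) = 2, and the largest Jordan block has size 2 (the smallest k with rank((A - 2I)^k) = rank((A - 2I)^(k+1))).

So m_A(x) = (x - 2)^2.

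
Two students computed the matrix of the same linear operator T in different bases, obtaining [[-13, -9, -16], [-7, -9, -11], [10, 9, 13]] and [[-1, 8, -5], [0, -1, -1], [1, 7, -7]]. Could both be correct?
Two matrices over a field are similar if and only if they have the same invariant factors.

Both A and B have characteristic polynomial (x + 3)^3 and minimal polynomial (x + 3)^3. Computing further, both have invariant factors (x + 3)^3. Hence A and B are similar.

Yes.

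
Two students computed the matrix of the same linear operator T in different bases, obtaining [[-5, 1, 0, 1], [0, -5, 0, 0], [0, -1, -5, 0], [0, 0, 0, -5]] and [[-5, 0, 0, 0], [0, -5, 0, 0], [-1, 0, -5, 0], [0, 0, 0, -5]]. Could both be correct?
No.

Both have characteristic polynomial (x + 5)^4 and minimal polynomial (x + 5)^2. But rank(A + 5I) = 2 for A while rank(B + 5I) = 1 for B, so the number of Jordan blocks at λ = -5 differs. A and B are not similar.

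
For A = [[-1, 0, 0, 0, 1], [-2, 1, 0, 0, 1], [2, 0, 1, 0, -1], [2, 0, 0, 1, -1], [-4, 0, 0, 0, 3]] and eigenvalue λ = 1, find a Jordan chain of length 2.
v_1 = [[0, 0, 0, 0, 1]]^T, v_2 = [[1, 1, -1, -1, 2]]^T

We seek v_1 ∈ ker((A - I)^2) \ ker(A - I), then set v_{i+1} = (A - I) v_i.

One such chain is v_1 = [[0, 0, 0, 0, 1]]^T, v_2 = [[1, 1, -1, -1, 2]]^T. Check: (A - I) v_2 = [[0, 0, 0, 0, 0]]^T = 0.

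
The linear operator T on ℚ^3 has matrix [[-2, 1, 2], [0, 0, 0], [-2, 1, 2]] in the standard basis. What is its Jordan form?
The characteristic polynomial is det(xI - A) = x^3, so the eigenvalues are 0 (algebraic multiplicity 3).

For λ = 0: rank(A) = 1, rank(A^2) = 0. The eigenspace has dimension 3 - 1 = 2, so there are 2 Jordan blocks; the rank sequence gives block sizes [2, 1].

Assembling the blocks gives the Jordan form J above.

J = [[0, 1, 0], [0, 0, 0], [0, 0, 0]]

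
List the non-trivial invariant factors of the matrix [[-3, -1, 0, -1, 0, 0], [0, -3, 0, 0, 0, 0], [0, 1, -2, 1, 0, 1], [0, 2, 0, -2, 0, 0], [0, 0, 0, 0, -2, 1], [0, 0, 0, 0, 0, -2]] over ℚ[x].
The Jordan structure of A has elementary divisors (x + 3)^2, (x + 2)^2, (x + 2)^2. Arranging the block sizes at each eigenvalue in decreasing order and taking row products gives the invariant factors.

Invariant factors (smallest first, each dividing the next): (x + 2)^2, (x + 2)^2(x + 3)^2.

Check: the last factor (x + 2)^2(x + 3)^2 is the minimal polynomial, and the product (x + 2)^4(x + 3)^2 is the characteristic polynomial.

(x + 2)^2, (x + 2)^2(x + 3)^2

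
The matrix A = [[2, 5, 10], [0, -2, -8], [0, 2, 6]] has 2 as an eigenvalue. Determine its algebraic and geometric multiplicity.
The characteristic polynomial is (x - 2)^3, so the factor x - 2 appears with exponent 3: the algebraic multiplicity is 3.

rank(A - 2I) = 1, so the eigenspace has dimension 3 - 1 = 2: the geometric multiplicity is 2.

Since 2 < 3, A is not diagonalizable.

algebraic multiplicity 3, geometric multiplicity 2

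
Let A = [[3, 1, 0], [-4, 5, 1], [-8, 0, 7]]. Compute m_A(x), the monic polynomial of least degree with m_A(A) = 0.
The characteristic polynomial factors as (x - 5)^3. The minimal polynomial is ∏(x - λ)^{k_λ} where k_λ is the size of the largest Jordan block at λ.

For λ = 5: rank(A - 5I) = 2, and the largest Jordan block has size 3 (the smallest k with rank((A - 5I)^k) = rank((A - 5I)^(k+1))).

So m_A(x) = (x - 5)^3.

m_A(x) = (x - 5)^3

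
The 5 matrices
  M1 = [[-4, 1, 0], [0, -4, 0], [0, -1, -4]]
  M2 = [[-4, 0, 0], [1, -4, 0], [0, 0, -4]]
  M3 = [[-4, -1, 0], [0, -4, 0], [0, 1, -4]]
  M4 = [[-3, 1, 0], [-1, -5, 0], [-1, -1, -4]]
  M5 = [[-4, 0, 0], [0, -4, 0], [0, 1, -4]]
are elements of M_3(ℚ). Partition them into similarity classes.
1 class: {M1, M2, M3, M4, M5}

Characteristic polynomials: χ_{M1} = (x + 4)^3, χ_{M2} = (x + 4)^3, χ_{M3} = (x + 4)^3, χ_{M4} = (x + 4)^3, χ_{M5} = (x + 4)^3.

{M1, M2, M3, M4, M5}: invariant factors x + 4, (x + 4)^2.

Matrices are similar if and only if their invariant-factor lists agree; the partition into similarity classes is {M1, M2, M3, M4, M5}.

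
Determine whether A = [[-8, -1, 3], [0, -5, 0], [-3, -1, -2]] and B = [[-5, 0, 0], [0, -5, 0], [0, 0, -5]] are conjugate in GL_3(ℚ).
No.

Both have characteristic polynomial (x + 5)^3, but the minimal polynomial of A is (x + 5)^2 while the minimal polynomial of B is x + 5. The minimal polynomial is a similarity invariant, so A and B are not similar.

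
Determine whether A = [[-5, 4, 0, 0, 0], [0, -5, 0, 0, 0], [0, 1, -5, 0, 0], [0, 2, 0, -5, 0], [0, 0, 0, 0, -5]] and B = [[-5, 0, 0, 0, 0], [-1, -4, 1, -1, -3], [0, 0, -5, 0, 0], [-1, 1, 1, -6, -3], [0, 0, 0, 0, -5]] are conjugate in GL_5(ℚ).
Yes.

Two matrices over a field are similar if and only if they have the same invariant factors.

Both A and B have characteristic polynomial (x + 5)^5 and minimal polynomial (x + 5)^2. Computing further, both have invariant factors x + 5, x + 5, x + 5, (x + 5)^2. Hence A and B are similar.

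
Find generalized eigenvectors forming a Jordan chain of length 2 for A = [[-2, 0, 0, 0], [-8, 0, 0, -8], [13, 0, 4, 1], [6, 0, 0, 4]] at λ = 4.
v_1 = [[0, -2, 2, 1]]^T, v_2 = [[0, 0, 1, 0]]^T

We seek v_1 ∈ ker((A - 4I)^2) \ ker(A - 4I), then set v_{i+1} = (A - 4I) v_i.

One such chain is v_1 = [[0, -2, 2, 1]]^T, v_2 = [[0, 0, 1, 0]]^T. Check: (A - 4I) v_2 = [[0, 0, 0, 0]]^T = 0.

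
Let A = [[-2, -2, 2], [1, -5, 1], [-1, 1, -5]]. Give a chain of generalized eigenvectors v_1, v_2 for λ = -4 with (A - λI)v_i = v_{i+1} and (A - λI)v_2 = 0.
We seek v_1 ∈ ker((A + 4I)^2) \ ker(A + 4I), then set v_{i+1} = (A + 4I) v_i.

One such chain is v_1 = [[1, 1, -1]]^T, v_2 = [[-2, -1, 1]]^T. Check: (A + 4I) v_2 = [[0, 0, 0]]^T = 0.

v_1 = [[1, 1, -1]]^T, v_2 = [[-2, -1, 1]]^T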